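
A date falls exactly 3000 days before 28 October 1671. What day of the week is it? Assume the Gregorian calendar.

Saturday

First find the weekday of Oct 28, 1671. Doomsday rule: the anchor day for the 1600s is Tuesday. For year 71: 71÷12 = 5 r 11, and 11÷4 = 2, so 5+11+2 = 18.
Tuesday + 18 ≡ Saturday — that's 1671's doomsday.
In October the doomsday date is Oct 10.
Oct 28 is 18 days after Oct 10; 18 mod 7 = 4, so Saturday + 4 = Wednesday.
3000 mod 7 = 4, so 3000 days before a Wednesday is Wednesday − 4 = Saturday.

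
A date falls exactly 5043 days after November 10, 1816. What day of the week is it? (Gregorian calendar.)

Wednesday

First find the weekday of Nov 10, 1816. Doomsday rule: the anchor day for the 1800s is Friday. For year 16: 16÷12 = 1 r 4, and 4÷4 = 1, so 1+4+1 = 6.
Friday + 6 ≡ Thursday — that's 1816's doomsday.
In November the doomsday date is Nov 7.
Nov 10 is 3 days after Nov 7; 3 mod 7 = 3, so Thursday + 3 = Sunday.
5043 mod 7 = 3, so 5043 days after a Sunday is Sunday + 3 = Wednesday.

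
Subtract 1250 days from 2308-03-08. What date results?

−366 (one year; includes Feb 29, 2308) → Mar 8, 2307 (884 left).
−365 (one year) → Mar 8, 2306 (519 left).
−365 (one year) → Mar 8, 2305 (154 left).
−8 → Feb 28, 2305 (end of Feb, 28 days; 146 left).
−28 → Jan 31, 2305 (end of Jan, 31 days; 118 left).
−31 → Dec 31, 2304 (end of Dec, 31 days; 87 left).
−31 → Nov 30, 2304 (end of Nov, 30 days; 56 left).
−30 → Oct 31, 2304 (end of Oct, 31 days; 26 left).
−26 → Oct 5, 2304.

October 5, 2304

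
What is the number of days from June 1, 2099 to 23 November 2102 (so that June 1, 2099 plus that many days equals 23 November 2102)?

Jun 1, 2099 → Jun 1, 2100: 365 days.
Jun 1, 2100 → Jun 1, 2101: 365 days.
Jun 1, 2101 → Jun 1, 2102: 365 days.
Jun 1, 2102 → Jul 1, 2102: 30 days (June has 30).
Jul 1, 2102 → Aug 1, 2102: 31 days (July has 31).
Aug 1, 2102 → Sep 1, 2102: 31 days (August has 31).
Sep 1, 2102 → Oct 1, 2102: 30 days (September has 30).
Oct 1, 2102 → Nov 1, 2102: 31 days (October has 31).
Nov 1, 2102 → Nov 23, 2102: 22 days.
Total: 1270 days.

1270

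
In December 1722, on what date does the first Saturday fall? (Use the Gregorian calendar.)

December 5, 1722

December 1, 1722 is a Tuesday.
The first Saturday is therefore December 5 (4 days later).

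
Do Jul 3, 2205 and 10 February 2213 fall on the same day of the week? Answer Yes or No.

From Jul 3, 2205 to Feb 10, 2213 is 2779 days.
2779 mod 7 = 0, so they are the same weekday.
(Jul 3, 2205 is a Wednesday; Feb 10, 2213 is a Wednesday.)

Yes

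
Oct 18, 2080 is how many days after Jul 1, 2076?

1570

Jul 1, 2076 → Jul 1, 2077: 365 days.
Jul 1, 2077 → Jul 1, 2078: 365 days.
Jul 1, 2078 → Jul 1, 2079: 365 days.
Jul 1, 2079 → Jul 1, 2080: 366 days (Feb 29, 2080 is in that span).
Jul 1, 2080 → Aug 1, 2080: 31 days (July has 31).
Aug 1, 2080 → Sep 1, 2080: 31 days (August has 31).
Sep 1, 2080 → Oct 1, 2080: 30 days (September has 30).
Oct 1, 2080 → Oct 18, 2080: 17 days.
Total: 1570 days.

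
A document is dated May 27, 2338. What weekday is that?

Doomsday rule: the anchor day for the 2300s is Wednesday. For year 38: 38÷12 = 3 r 2, and 2÷4 = 0, so 3+2+0 = 5.
Wednesday + 5 ≡ Monday — that's 2338's doomsday.
In May the doomsday date is May 9.
May 27 is 18 days after May 9; 18 mod 7 = 4, so Monday + 4 = Friday.

Friday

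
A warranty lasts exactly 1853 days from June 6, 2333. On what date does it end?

+365 (one year) → Jun 6, 2334 (1488 left).
+365 (one year) → Jun 6, 2335 (1123 left).
+366 (one year; includes Feb 29, 2336) → Jun 6, 2336 (757 left).
+365 (one year) → Jun 6, 2337 (392 left).
Jun has 30 days: +25 → Jul 1, 2337 (367 left).
Jul has 31 days: +31 → Aug 1, 2337 (336 left).
Aug has 31 days: +31 → Sep 1, 2337 (305 left).
Sep has 30 days: +30 → Oct 1, 2337 (275 left).
Oct has 31 days: +31 → Nov 1, 2337 (244 left).
Nov has 30 days: +30 → Dec 1, 2337 (214 left).
Dec has 31 days: +31 → Jan 1, 2338 (183 left).
Jan has 31 days: +31 → Feb 1, 2338 (152 left).
Feb has 28 days: +28 → Mar 1, 2338 (124 left).
Mar has 31 days: +31 → Apr 1, 2338 (93 left).
Apr has 30 days: +30 → May 1, 2338 (63 left).
May has 31 days: +31 → Jun 1, 2338 (32 left).
Jun has 30 days: +30 → Jul 1, 2338 (2 left).
+2 → Jul 3, 2338.

July 3, 2338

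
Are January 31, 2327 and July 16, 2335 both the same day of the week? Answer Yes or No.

From Jan 31, 2327 to Jul 16, 2335 is 3088 days.
3088 mod 7 = 1, so they are different weekdays.
(Jan 31, 2327 is a Monday; Jul 16, 2335 is a Tuesday.)

No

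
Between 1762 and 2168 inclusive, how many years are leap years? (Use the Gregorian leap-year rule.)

99

Multiples of 4 in [1762,2168]: 102.
Of those, multiples of 100: 4 (not leap unless ÷400).
Multiples of 400: 1.
Leap years = 102 − 4 + 1 = 99.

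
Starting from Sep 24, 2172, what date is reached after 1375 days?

June 30, 2176

+365 (one year) → Sep 24, 2173 (1010 left).
+365 (one year) → Sep 24, 2174 (645 left).
+365 (one year) → Sep 24, 2175 (280 left).
Sep has 30 days: +7 → Oct 1, 2175 (273 left).
Oct has 31 days: +31 → Nov 1, 2175 (242 left).
Nov has 30 days: +30 → Dec 1, 2175 (212 left).
Dec has 31 days: +31 → Jan 1, 2176 (181 left).
Jan has 31 days: +31 → Feb 1, 2176 (150 left).
Feb has 29 days: +29 → Mar 1, 2176 (121 left).
Mar has 31 days: +31 → Apr 1, 2176 (90 left).
Apr has 30 days: +30 → May 1, 2176 (60 left).
May has 31 days: +31 → Jun 1, 2176 (29 left).
+29 → Jun 30, 2176.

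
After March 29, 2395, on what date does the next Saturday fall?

April 1, 2395

Mar 29, 2395 is a Wednesday.
From Wednesday to the next Saturday is 3 days.
Mar 29, 2395 + 3 = Apr 1, 2395.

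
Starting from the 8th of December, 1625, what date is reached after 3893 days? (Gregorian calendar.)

+365 (one year) → Dec 8, 1626 (3528 left).
+365 (one year) → Dec 8, 1627 (3163 left).
+366 (one year; includes Feb 29, 1628) → Dec 8, 1628 (2797 left).
+365 (one year) → Dec 8, 1629 (2432 left).
+365 (one year) → Dec 8, 1630 (2067 left).
+365 (one year) → Dec 8, 1631 (1702 left).
+366 (one year; includes Feb 29, 1632) → Dec 8, 1632 (1336 left).
+365 (one year) → Dec 8, 1633 (971 left).
+365 (one year) → Dec 8, 1634 (606 left).
+365 (one year) → Dec 8, 1635 (241 left).
Dec has 31 days: +24 → Jan 1, 1636 (217 left).
Jan has 31 days: +31 → Feb 1, 1636 (186 left).
Feb has 29 days: +29 → Mar 1, 1636 (157 left).
Mar has 31 days: +31 → Apr 1, 1636 (126 left).
Apr has 30 days: +30 → May 1, 1636 (96 left).
May has 31 days: +31 → Jun 1, 1636 (65 left).
Jun has 30 days: +30 → Jul 1, 1636 (35 left).
Jul has 31 days: +31 → Aug 1, 1636 (4 left).
+4 → Aug 5, 1636.

August 5, 1636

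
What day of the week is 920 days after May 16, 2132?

Monday

First find the weekday of May 16, 2132. Doomsday rule: the anchor day for the 2100s is Sunday. For year 32: 32÷12 = 2 r 8, and 8÷4 = 2, so 2+8+2 = 12.
Sunday + 12 ≡ Friday — that's 2132's doomsday.
In May the doomsday date is May 9.
May 16 is 7 days after May 9; 7 mod 7 = 0, so Friday + 0 = Friday.
920 mod 7 = 3, so 920 days after a Friday is Friday + 3 = Monday.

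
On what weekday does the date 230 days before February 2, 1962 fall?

Saturday

Feb 2, 1962 is a Friday.
230 mod 7 = 6, so 230 days before a Friday is Friday − 6 = Saturday.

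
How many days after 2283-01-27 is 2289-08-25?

Jan 27, 2283 → Jan 27, 2284: 365 days.
Jan 27, 2284 → Jan 27, 2285: 366 days (Feb 29, 2284 is in that span).
Jan 27, 2285 → Jan 27, 2286: 365 days.
Jan 27, 2286 → Jan 27, 2287: 365 days.
Jan 27, 2287 → Jan 27, 2288: 365 days.
Jan 27, 2288 → Jan 27, 2289: 366 days (Feb 29, 2288 is in that span).
Jan 27, 2289 → Feb 27, 2289: 31 days (January has 31).
Feb 27, 2289 → Mar 27, 2289: 28 days (February has 28).
Mar 27, 2289 → Apr 27, 2289: 31 days (March has 31).
Apr 27, 2289 → May 27, 2289: 30 days (April has 30).
May 27, 2289 → Jun 27, 2289: 31 days (May has 31).
Jun 27, 2289 → Jul 27, 2289: 30 days (June has 30).
Jul 27, 2289 → Aug 25, 2289: 29 days.
Total: 2402 days.

2402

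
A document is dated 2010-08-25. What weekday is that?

Doomsday rule: the anchor day for the 2000s is Tuesday. For year 10: 10÷12 = 0 r 10, and 10÷4 = 2, so 0+10+2 = 12.
Tuesday + 12 ≡ Sunday — that's 2010's doomsday.
In August the doomsday date is Aug 8.
Aug 25 is 17 days after Aug 8; 17 mod 7 = 3, so Sunday + 3 = Wednesday.

Wednesday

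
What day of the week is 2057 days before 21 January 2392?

Jan 21, 2392 is a Tuesday.
2057 mod 7 = 6, so 2057 days before a Tuesday is Tuesday − 6 = Wednesday.

Wednesday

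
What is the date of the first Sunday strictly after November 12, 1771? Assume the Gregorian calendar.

November 17, 1771

Nov 12, 1771 is a Tuesday.
From Tuesday to the next Sunday is 5 days.
Nov 12, 1771 + 5 = Nov 17, 1771.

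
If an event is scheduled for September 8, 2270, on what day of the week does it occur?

Doomsday rule: the anchor day for the 2200s is Friday. For year 70: 70÷12 = 5 r 10, and 10÷4 = 2, so 5+10+2 = 17.
Friday + 17 ≡ Monday — that's 2270's doomsday.
In September the doomsday date is Sep 5.
Sep 8 is 3 days after Sep 5; 3 mod 7 = 3, so Monday + 3 = Thursday.

Thursday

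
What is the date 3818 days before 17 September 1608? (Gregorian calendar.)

April 5, 1598

−366 (one year; includes Feb 29, 1608) → Sep 17, 1607 (3452 left).
−365 (one year) → Sep 17, 1606 (3087 left).
−365 (one year) → Sep 17, 1605 (2722 left).
−365 (one year) → Sep 17, 1604 (2357 left).
−366 (one year; includes Feb 29, 1604) → Sep 17, 1603 (1991 left).
−365 (one year) → Sep 17, 1602 (1626 left).
−365 (one year) → Sep 17, 1601 (1261 left).
−365 (one year) → Sep 17, 1600 (896 left).
−366 (one year; includes Feb 29, 1600) → Sep 17, 1599 (530 left).
−365 (one year) → Sep 17, 1598 (165 left).
−17 → Aug 31, 1598 (end of Aug, 31 days; 148 left).
−31 → Jul 31, 1598 (end of Jul, 31 days; 117 left).
−31 → Jun 30, 1598 (end of Jun, 30 days; 86 left).
−30 → May 31, 1598 (end of May, 31 days; 56 left).
−31 → Apr 30, 1598 (end of Apr, 30 days; 25 left).
−25 → Apr 5, 1598.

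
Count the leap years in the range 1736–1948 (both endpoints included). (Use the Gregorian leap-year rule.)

52

Multiples of 4 in [1736,1948]: 54.
Of those, multiples of 100: 2 (not leap unless ÷400).
Multiples of 400: 0.
Leap years = 54 − 2 + 0 = 52.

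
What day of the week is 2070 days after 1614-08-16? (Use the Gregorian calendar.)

Aug 16, 1614 is a Saturday.
2070 mod 7 = 5, so 2070 days after a Saturday is Saturday + 5 = Thursday.

Thursday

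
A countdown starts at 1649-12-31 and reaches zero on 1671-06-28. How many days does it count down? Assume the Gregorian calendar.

7849

Dec 31, 1649 → Dec 31, 1650: 365 days.
Dec 31, 1650 → Dec 31, 1651: 365 days.
Dec 31, 1651 → Dec 31, 1652: 366 days (Feb 29, 1652 is in that span).
Dec 31, 1652 → Dec 31, 1653: 365 days.
Dec 31, 1653 → Dec 31, 1654: 365 days.
Dec 31, 1654 → Dec 31, 1655: 365 days.
Dec 31, 1655 → Dec 31, 1656: 366 days (Feb 29, 1656 is in that span).
Dec 31, 1656 → Dec 31, 1657: 365 days.
Dec 31, 1657 → Dec 31, 1658: 365 days.
Dec 31, 1658 → Dec 31, 1659: 365 days.
Dec 31, 1659 → Dec 31, 1660: 366 days (Feb 29, 1660 is in that span).
Dec 31, 1660 → Dec 31, 1661: 365 days.
Dec 31, 1661 → Dec 31, 1662: 365 days.
Dec 31, 1662 → Dec 31, 1663: 365 days.
Dec 31, 1663 → Dec 31, 1664: 366 days (Feb 29, 1664 is in that span).
Dec 31, 1664 → Dec 31, 1665: 365 days.
Dec 31, 1665 → Dec 31, 1666: 365 days.
Dec 31, 1666 → Dec 31, 1667: 365 days.
Dec 31, 1667 → Dec 31, 1668: 366 days (Feb 29, 1668 is in that span).
Dec 31, 1668 → Dec 31, 1669: 365 days.
Dec 31, 1669 → Dec 31, 1670: 365 days.
Dec 31, 1670 → Jan 31, 1671: 31 days (December has 31).
Jan 31, 1671 → Feb 28, 1671: 28 days (January has 31).
Feb 28, 1671 → Mar 28, 1671: 28 days (February has 28).
Mar 28, 1671 → Apr 28, 1671: 31 days (March has 31).
Apr 28, 1671 → May 28, 1671: 30 days (April has 30).
May 28, 1671 → Jun 28, 1671: 31 days.
Total: 7849 days.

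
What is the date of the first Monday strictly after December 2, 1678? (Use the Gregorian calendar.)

Dec 2, 1678 is a Friday.
From Friday to the next Monday is 3 days.
Dec 2, 1678 + 3 = Dec 5, 1678.

December 5, 1678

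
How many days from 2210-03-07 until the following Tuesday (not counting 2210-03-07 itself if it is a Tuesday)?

Mar 7, 2210 is a Wednesday.
From Wednesday to the next Tuesday is 6 days.

6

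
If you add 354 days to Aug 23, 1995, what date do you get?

Aug has 31 days: +9 → Sep 1, 1995 (345 left).
Sep has 30 days: +30 → Oct 1, 1995 (315 left).
Oct has 31 days: +31 → Nov 1, 1995 (284 left).
Nov has 30 days: +30 → Dec 1, 1995 (254 left).
Dec has 31 days: +31 → Jan 1, 1996 (223 left).
Jan has 31 days: +31 → Feb 1, 1996 (192 left).
Feb has 29 days: +29 → Mar 1, 1996 (163 left).
Mar has 31 days: +31 → Apr 1, 1996 (132 left).
Apr has 30 days: +30 → May 1, 1996 (102 left).
May has 31 days: +31 → Jun 1, 1996 (71 left).
Jun has 30 days: +30 → Jul 1, 1996 (41 left).
Jul has 31 days: +31 → Aug 1, 1996 (10 left).
+10 → Aug 11, 1996.

August 11, 1996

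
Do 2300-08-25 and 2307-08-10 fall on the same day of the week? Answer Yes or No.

From Aug 25, 2300 to Aug 10, 2307 is 2541 days.
2541 mod 7 = 0, so they are the same weekday.
(Aug 25, 2300 is a Saturday; Aug 10, 2307 is a Saturday.)

Yes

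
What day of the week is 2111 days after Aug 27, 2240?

Aug 27, 2240 is a Thursday.
2111 mod 7 = 4, so 2111 days after a Thursday is Thursday + 4 = Monday.

Monday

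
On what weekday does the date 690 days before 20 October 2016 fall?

First find the weekday of Oct 20, 2016. Doomsday rule: the anchor day for the 2000s is Tuesday. For year 16: 16÷12 = 1 r 4, and 4÷4 = 1, so 1+4+1 = 6.
Tuesday + 6 ≡ Monday — that's 2016's doomsday.
In October the doomsday date is Oct 10.
Oct 20 is 10 days after Oct 10; 10 mod 7 = 3, so Monday + 3 = Thursday.
690 mod 7 = 4, so 690 days before a Thursday is Thursday − 4 = Sunday.

Sunday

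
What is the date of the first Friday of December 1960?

December 1, 1960 is a Thursday.
The first Friday is therefore December 2 (1 days later).

December 2, 1960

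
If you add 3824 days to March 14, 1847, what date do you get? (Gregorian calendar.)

+366 (one year; includes Feb 29, 1848) → Mar 14, 1848 (3458 left).
+365 (one year) → Mar 14, 1849 (3093 left).
+365 (one year) → Mar 14, 1850 (2728 left).
+365 (one year) → Mar 14, 1851 (2363 left).
+366 (one year; includes Feb 29, 1852) → Mar 14, 1852 (1997 left).
+365 (one year) → Mar 14, 1853 (1632 left).
+365 (one year) → Mar 14, 1854 (1267 left).
+365 (one year) → Mar 14, 1855 (902 left).
+366 (one year; includes Feb 29, 1856) → Mar 14, 1856 (536 left).
+365 (one year) → Mar 14, 1857 (171 left).
Mar has 31 days: +18 → Apr 1, 1857 (153 left).
Apr has 30 days: +30 → May 1, 1857 (123 left).
May has 31 days: +31 → Jun 1, 1857 (92 left).
Jun has 30 days: +30 → Jul 1, 1857 (62 left).
Jul has 31 days: +31 → Aug 1, 1857 (31 left).
Aug has 31 days: +31 → Sep 1, 1857 (0 left).

September 1, 1857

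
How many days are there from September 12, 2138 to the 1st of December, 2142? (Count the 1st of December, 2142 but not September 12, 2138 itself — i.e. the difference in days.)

Sep 12, 2138 → Sep 12, 2139: 365 days.
Sep 12, 2139 → Sep 12, 2140: 366 days (Feb 29, 2140 is in that span).
Sep 12, 2140 → Sep 12, 2141: 365 days.
Sep 12, 2141 → Sep 12, 2142: 365 days.
Sep 12, 2142 → Oct 12, 2142: 30 days (September has 30).
Oct 12, 2142 → Nov 12, 2142: 31 days (October has 31).
Nov 12, 2142 → Dec 1, 2142: 19 days.
Total: 1541 days.

1541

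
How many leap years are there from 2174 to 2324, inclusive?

Multiples of 4 in [2174,2324]: 38.
Of those, multiples of 100: 2 (not leap unless ÷400).
Multiples of 400: 0.
Leap years = 38 − 2 + 0 = 36.

36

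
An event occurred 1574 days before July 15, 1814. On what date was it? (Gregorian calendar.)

March 24, 1810

−365 (one year) → Jul 15, 1813 (1209 left).
−365 (one year) → Jul 15, 1812 (844 left).
−366 (one year; includes Feb 29, 1812) → Jul 15, 1811 (478 left).
−365 (one year) → Jul 15, 1810 (113 left).
−15 → Jun 30, 1810 (end of Jun, 30 days; 98 left).
−30 → May 31, 1810 (end of May, 31 days; 68 left).
−31 → Apr 30, 1810 (end of Apr, 30 days; 37 left).
−30 → Mar 31, 1810 (end of Mar, 31 days; 7 left).
−7 → Mar 24, 1810.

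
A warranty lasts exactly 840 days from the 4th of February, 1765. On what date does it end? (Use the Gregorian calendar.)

May 25, 1767

+365 (one year) → Feb 4, 1766 (475 left).
+365 (one year) → Feb 4, 1767 (110 left).
Feb has 28 days: +25 → Mar 1, 1767 (85 left).
Mar has 31 days: +31 → Apr 1, 1767 (54 left).
Apr has 30 days: +30 → May 1, 1767 (24 left).
+24 → May 25, 1767.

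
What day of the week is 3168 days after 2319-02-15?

First find the weekday of Feb 15, 2319. Doomsday rule: the anchor day for the 2300s is Wednesday. For year 19: 19÷12 = 1 r 7, and 7÷4 = 1, so 1+7+1 = 9.
Wednesday + 9 ≡ Friday — that's 2319's doomsday.
In February the doomsday date is Feb 28 (2319 is not a leap year).
Feb 15 is 13 days before Feb 28; 13 mod 7 = 6, so Friday − 6 = Saturday.
3168 mod 7 = 4, so 3168 days after a Saturday is Saturday + 4 = Wednesday.

Wednesday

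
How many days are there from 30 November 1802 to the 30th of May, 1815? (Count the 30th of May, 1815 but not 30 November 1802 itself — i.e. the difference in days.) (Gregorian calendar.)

Nov 30, 1802 → Nov 30, 1803: 365 days.
Nov 30, 1803 → Nov 30, 1804: 366 days (Feb 29, 1804 is in that span).
Nov 30, 1804 → Nov 30, 1805: 365 days.
Nov 30, 1805 → Nov 30, 1806: 365 days.
Nov 30, 1806 → Nov 30, 1807: 365 days.
Nov 30, 1807 → Nov 30, 1808: 366 days (Feb 29, 1808 is in that span).
Nov 30, 1808 → Nov 30, 1809: 365 days.
Nov 30, 1809 → Nov 30, 1810: 365 days.
Nov 30, 1810 → Nov 30, 1811: 365 days.
Nov 30, 1811 → Nov 30, 1812: 366 days (Feb 29, 1812 is in that span).
Nov 30, 1812 → Nov 30, 1813: 365 days.
Nov 30, 1813 → Nov 30, 1814: 365 days.
Nov 30, 1814 → Dec 30, 1814: 30 days (November has 30).
Dec 30, 1814 → Jan 30, 1815: 31 days (December has 31).
Jan 30, 1815 → Feb 28, 1815: 29 days (January has 31).
Feb 28, 1815 → Mar 28, 1815: 28 days (February has 28).
Mar 28, 1815 → Apr 28, 1815: 31 days (March has 31).
Apr 28, 1815 → May 28, 1815: 30 days (April has 30).
May 28, 1815 → May 30, 1815: 2 days.
Total: 4564 days.

4564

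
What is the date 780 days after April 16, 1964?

June 5, 1966

+365 (one year) → Apr 16, 1965 (415 left).
+365 (one year) → Apr 16, 1966 (50 left).
Apr has 30 days: +15 → May 1, 1966 (35 left).
May has 31 days: +31 → Jun 1, 1966 (4 left).
+4 → Jun 5, 1966.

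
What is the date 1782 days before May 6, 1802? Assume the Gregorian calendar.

−365 (one year) → May 6, 1801 (1417 left).
−365 (one year) → May 6, 1800 (1052 left).
−365 (one year) → May 6, 1799 (687 left).
−365 (one year) → May 6, 1798 (322 left).
−6 → Apr 30, 1798 (end of Apr, 30 days; 316 left).
−30 → Mar 31, 1798 (end of Mar, 31 days; 286 left).
−31 → Feb 28, 1798 (end of Feb, 28 days; 255 left).
−28 → Jan 31, 1798 (end of Jan, 31 days; 227 left).
−31 → Dec 31, 1797 (end of Dec, 31 days; 196 left).
−31 → Nov 30, 1797 (end of Nov, 30 days; 165 left).
−30 → Oct 31, 1797 (end of Oct, 31 days; 135 left).
−31 → Sep 30, 1797 (end of Sep, 30 days; 104 left).
−30 → Aug 31, 1797 (end of Aug, 31 days; 74 left).
−31 → Jul 31, 1797 (end of Jul, 31 days; 43 left).
−31 → Jun 30, 1797 (end of Jun, 30 days; 12 left).
−12 → Jun 18, 1797.

June 18, 1797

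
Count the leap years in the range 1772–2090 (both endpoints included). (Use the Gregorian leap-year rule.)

78

Multiples of 4 in [1772,2090]: 80.
Of those, multiples of 100: 3 (not leap unless ÷400).
Multiples of 400: 1.
Leap years = 80 − 3 + 1 = 78.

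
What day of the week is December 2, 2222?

January 1, 2222 is a Tuesday.
Jan 1, 2222 → Feb 1, 2222: 31 days (January has 31).
Feb 1, 2222 → Mar 1, 2222: 28 days (February has 28).
Mar 1, 2222 → Apr 1, 2222: 31 days (March has 31).
Apr 1, 2222 → May 1, 2222: 30 days (April has 30).
May 1, 2222 → Jun 1, 2222: 31 days (May has 31).
Jun 1, 2222 → Jul 1, 2222: 30 days (June has 30).
Jul 1, 2222 → Aug 1, 2222: 31 days (July has 31).
Aug 1, 2222 → Sep 1, 2222: 31 days (August has 31).
Sep 1, 2222 → Oct 1, 2222: 30 days (September has 30).
Oct 1, 2222 → Nov 1, 2222: 31 days (October has 31).
Nov 1, 2222 → Dec 1, 2222: 30 days (November has 30).
Dec 1, 2222 → Dec 2, 2222: 1 days.
Total: 335 days.
335 mod 7 = 6, so Tuesday + 6 = Monday.

Monday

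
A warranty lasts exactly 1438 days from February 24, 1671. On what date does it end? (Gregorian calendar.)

February 1, 1675

+365 (one year) → Feb 24, 1672 (1073 left).
+366 (one year; includes Feb 29, 1672) → Feb 24, 1673 (707 left).
+365 (one year) → Feb 24, 1674 (342 left).
Feb has 28 days: +5 → Mar 1, 1674 (337 left).
Mar has 31 days: +31 → Apr 1, 1674 (306 left).
Apr has 30 days: +30 → May 1, 1674 (276 left).
May has 31 days: +31 → Jun 1, 1674 (245 left).
Jun has 30 days: +30 → Jul 1, 1674 (215 left).
Jul has 31 days: +31 → Aug 1, 1674 (184 left).
Aug has 31 days: +31 → Sep 1, 1674 (153 left).
Sep has 30 days: +30 → Oct 1, 1674 (123 left).
Oct has 31 days: +31 → Nov 1, 1674 (92 left).
Nov has 30 days: +30 → Dec 1, 1674 (62 left).
Dec has 31 days: +31 → Jan 1, 1675 (31 left).
Jan has 31 days: +31 → Feb 1, 1675 (0 left).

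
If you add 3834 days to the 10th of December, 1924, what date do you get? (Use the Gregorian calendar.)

+365 (one year) → Dec 10, 1925 (3469 left).
+365 (one year) → Dec 10, 1926 (3104 left).
+365 (one year) → Dec 10, 1927 (2739 left).
+366 (one year; includes Feb 29, 1928) → Dec 10, 1928 (2373 left).
+365 (one year) → Dec 10, 1929 (2008 left).
+365 (one year) → Dec 10, 1930 (1643 left).
+365 (one year) → Dec 10, 1931 (1278 left).
+366 (one year; includes Feb 29, 1932) → Dec 10, 1932 (912 left).
+365 (one year) → Dec 10, 1933 (547 left).
+365 (one year) → Dec 10, 1934 (182 left).
Dec has 31 days: +22 → Jan 1, 1935 (160 left).
Jan has 31 days: +31 → Feb 1, 1935 (129 left).
Feb has 28 days: +28 → Mar 1, 1935 (101 left).
Mar has 31 days: +31 → Apr 1, 1935 (70 left).
Apr has 30 days: +30 → May 1, 1935 (40 left).
May has 31 days: +31 → Jun 1, 1935 (9 left).
+9 → Jun 10, 1935.

June 10, 1935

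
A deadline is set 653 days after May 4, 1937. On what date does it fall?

February 16, 1939

+365 (one year) → May 4, 1938 (288 left).
May has 31 days: +28 → Jun 1, 1938 (260 left).
Jun has 30 days: +30 → Jul 1, 1938 (230 left).
Jul has 31 days: +31 → Aug 1, 1938 (199 left).
Aug has 31 days: +31 → Sep 1, 1938 (168 left).
Sep has 30 days: +30 → Oct 1, 1938 (138 left).
Oct has 31 days: +31 → Nov 1, 1938 (107 left).
Nov has 30 days: +30 → Dec 1, 1938 (77 left).
Dec has 31 days: +31 → Jan 1, 1939 (46 left).
Jan has 31 days: +31 → Feb 1, 1939 (15 left).
+15 → Feb 16, 1939.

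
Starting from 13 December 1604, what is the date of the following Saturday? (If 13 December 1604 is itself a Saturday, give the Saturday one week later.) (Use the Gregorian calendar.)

Dec 13, 1604 is a Monday.
From Monday to the next Saturday is 5 days.
Dec 13, 1604 + 5 = Dec 18, 1604.

December 18, 1604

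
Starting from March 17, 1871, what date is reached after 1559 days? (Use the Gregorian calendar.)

+366 (one year; includes Feb 29, 1872) → Mar 17, 1872 (1193 left).
+365 (one year) → Mar 17, 1873 (828 left).
+365 (one year) → Mar 17, 1874 (463 left).
+365 (one year) → Mar 17, 1875 (98 left).
Mar has 31 days: +15 → Apr 1, 1875 (83 left).
Apr has 30 days: +30 → May 1, 1875 (53 left).
May has 31 days: +31 → Jun 1, 1875 (22 left).
+22 → Jun 23, 1875.

June 23, 1875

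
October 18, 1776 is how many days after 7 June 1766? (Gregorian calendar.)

3786

Jun 7, 1766 → Jun 7, 1767: 365 days.
Jun 7, 1767 → Jun 7, 1768: 366 days (Feb 29, 1768 is in that span).
Jun 7, 1768 → Jun 7, 1769: 365 days.
Jun 7, 1769 → Jun 7, 1770: 365 days.
Jun 7, 1770 → Jun 7, 1771: 365 days.
Jun 7, 1771 → Jun 7, 1772: 366 days (Feb 29, 1772 is in that span).
Jun 7, 1772 → Jun 7, 1773: 365 days.
Jun 7, 1773 → Jun 7, 1774: 365 days.
Jun 7, 1774 → Jun 7, 1775: 365 days.
Jun 7, 1775 → Jun 7, 1776: 366 days (Feb 29, 1776 is in that span).
Jun 7, 1776 → Jul 7, 1776: 30 days (June has 30).
Jul 7, 1776 → Aug 7, 1776: 31 days (July has 31).
Aug 7, 1776 → Sep 7, 1776: 31 days (August has 31).
Sep 7, 1776 → Oct 7, 1776: 30 days (September has 30).
Oct 7, 1776 → Oct 18, 1776: 11 days.
Total: 3786 days.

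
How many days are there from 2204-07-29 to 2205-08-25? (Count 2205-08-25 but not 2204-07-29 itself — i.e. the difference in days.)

392

Jul 29, 2204 → Aug 29, 2204: 31 days (July has 31).
Aug 29, 2204 → Sep 29, 2204: 31 days (August has 31).
Sep 29, 2204 → Oct 29, 2204: 30 days (September has 30).
Oct 29, 2204 → Nov 29, 2204: 31 days (October has 31).
Nov 29, 2204 → Dec 29, 2204: 30 days (November has 30).
Dec 29, 2204 → Jan 29, 2205: 31 days (December has 31).
Jan 29, 2205 → Feb 28, 2205: 30 days (January has 31).
Feb 28, 2205 → Mar 28, 2205: 28 days (February has 28).
Mar 28, 2205 → Apr 28, 2205: 31 days (March has 31).
Apr 28, 2205 → May 28, 2205: 30 days (April has 30).
May 28, 2205 → Jun 28, 2205: 31 days (May has 31).
Jun 28, 2205 → Jul 28, 2205: 30 days (June has 30).
Jul 28, 2205 → Aug 25, 2205: 28 days.
Total: 392 days.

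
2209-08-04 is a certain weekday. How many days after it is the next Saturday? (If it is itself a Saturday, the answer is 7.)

Aug 4, 2209 is a Friday.
From Friday to the next Saturday is 1 day.

1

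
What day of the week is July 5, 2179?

January 1, 2179 is a Friday.
Jan 1, 2179 → Feb 1, 2179: 31 days (January has 31).
Feb 1, 2179 → Mar 1, 2179: 28 days (February has 28).
Mar 1, 2179 → Apr 1, 2179: 31 days (March has 31).
Apr 1, 2179 → May 1, 2179: 30 days (April has 30).
May 1, 2179 → Jun 1, 2179: 31 days (May has 31).
Jun 1, 2179 → Jul 1, 2179: 30 days (June has 30).
Jul 1, 2179 → Jul 5, 2179: 4 days.
Total: 185 days.
185 mod 7 = 3, so Friday + 3 = Monday.

Monday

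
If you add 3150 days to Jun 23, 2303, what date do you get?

February 6, 2312

+366 (one year; includes Feb 29, 2304) → Jun 23, 2304 (2784 left).
+365 (one year) → Jun 23, 2305 (2419 left).
+365 (one year) → Jun 23, 2306 (2054 left).
+365 (one year) → Jun 23, 2307 (1689 left).
+366 (one year; includes Feb 29, 2308) → Jun 23, 2308 (1323 left).
+365 (one year) → Jun 23, 2309 (958 left).
+365 (one year) → Jun 23, 2310 (593 left).
+365 (one year) → Jun 23, 2311 (228 left).
Jun has 30 days: +8 → Jul 1, 2311 (220 left).
Jul has 31 days: +31 → Aug 1, 2311 (189 left).
Aug has 31 days: +31 → Sep 1, 2311 (158 left).
Sep has 30 days: +30 → Oct 1, 2311 (128 left).
Oct has 31 days: +31 → Nov 1, 2311 (97 left).
Nov has 30 days: +30 → Dec 1, 2311 (67 left).
Dec has 31 days: +31 → Jan 1, 2312 (36 left).
Jan has 31 days: +31 → Feb 1, 2312 (5 left).
+5 → Feb 6, 2312.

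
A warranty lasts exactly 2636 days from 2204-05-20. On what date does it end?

August 8, 2211

+365 (one year) → May 20, 2205 (2271 left).
+365 (one year) → May 20, 2206 (1906 left).
+365 (one year) → May 20, 2207 (1541 left).
+366 (one year; includes Feb 29, 2208) → May 20, 2208 (1175 left).
+365 (one year) → May 20, 2209 (810 left).
+365 (one year) → May 20, 2210 (445 left).
+365 (one year) → May 20, 2211 (80 left).
May has 31 days: +12 → Jun 1, 2211 (68 left).
Jun has 30 days: +30 → Jul 1, 2211 (38 left).
Jul has 31 days: +31 → Aug 1, 2211 (7 left).
+7 → Aug 8, 2211.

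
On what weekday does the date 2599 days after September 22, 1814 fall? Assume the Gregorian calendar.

Saturday

First find the weekday of Sep 22, 1814. Doomsday rule: the anchor day for the 1800s is Friday. For year 14: 14÷12 = 1 r 2, and 2÷4 = 0, so 1+2+0 = 3.
Friday + 3 ≡ Monday — that's 1814's doomsday.
In September the doomsday date is Sep 5.
Sep 22 is 17 days after Sep 5; 17 mod 7 = 3, so Monday + 3 = Thursday.
2599 mod 7 = 2, so 2599 days after a Thursday is Thursday + 2 = Saturday.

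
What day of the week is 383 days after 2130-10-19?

Tuesday

Oct 19, 2130 is a Thursday.
383 mod 7 = 5, so 383 days after a Thursday is Thursday + 5 = Tuesday.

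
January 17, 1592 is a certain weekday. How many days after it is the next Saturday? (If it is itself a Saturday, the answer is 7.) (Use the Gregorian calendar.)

Jan 17, 1592 is a Friday.
From Friday to the next Saturday is 1 day.

1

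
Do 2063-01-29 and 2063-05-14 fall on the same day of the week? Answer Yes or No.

Yes

From Jan 29, 2063 to May 14, 2063 is 105 days.
105 mod 7 = 0, so they are the same weekday.
(Jan 29, 2063 is a Monday; May 14, 2063 is a Monday.)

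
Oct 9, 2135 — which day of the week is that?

Sunday

Doomsday rule: the anchor day for the 2100s is Sunday. For year 35: 35÷12 = 2 r 11, and 11÷4 = 2, so 2+11+2 = 15.
Sunday + 15 ≡ Monday — that's 2135's doomsday.
In October the doomsday date is Oct 10.
Oct 9 is 1 day before Oct 10; 1 mod 7 = 1, so Monday − 1 = Sunday.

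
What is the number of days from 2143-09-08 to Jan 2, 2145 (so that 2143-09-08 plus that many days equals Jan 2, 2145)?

Sep 8, 2143 → Sep 8, 2144: 366 days (Feb 29, 2144 is in that span).
Sep 8, 2144 → Oct 8, 2144: 30 days (September has 30).
Oct 8, 2144 → Nov 8, 2144: 31 days (October has 31).
Nov 8, 2144 → Dec 8, 2144: 30 days (November has 30).
Dec 8, 2144 → Jan 2, 2145: 25 days.
Total: 482 days.

482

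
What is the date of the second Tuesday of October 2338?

October 11, 2338

October 1, 2338 is a Saturday.
The first Tuesday is therefore October 4 (3 days later).
The second Tuesday is 4 + 1×7 = October 11.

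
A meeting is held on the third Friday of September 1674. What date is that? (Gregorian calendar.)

September 1, 1674 is a Saturday.
The first Friday is therefore September 7 (6 days later).
The third Friday is 7 + 2×7 = September 21.

September 21, 1674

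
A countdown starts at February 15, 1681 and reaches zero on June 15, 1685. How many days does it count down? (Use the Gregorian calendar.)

Feb 15, 1681 → Feb 15, 1682: 365 days.
Feb 15, 1682 → Feb 15, 1683: 365 days.
Feb 15, 1683 → Feb 15, 1684: 365 days.
Feb 15, 1684 → Feb 15, 1685: 366 days (Feb 29, 1684 is in that span).
Feb 15, 1685 → Mar 15, 1685: 28 days (February has 28).
Mar 15, 1685 → Apr 15, 1685: 31 days (March has 31).
Apr 15, 1685 → May 15, 1685: 30 days (April has 30).
May 15, 1685 → Jun 15, 1685: 31 days.
Total: 1581 days.

1581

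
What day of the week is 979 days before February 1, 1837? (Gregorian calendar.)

Feb 1, 1837 is a Wednesday.
979 mod 7 = 6, so 979 days before a Wednesday is Wednesday − 6 = Thursday.

Thursday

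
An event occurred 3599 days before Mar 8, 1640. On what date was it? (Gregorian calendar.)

May 1, 1630

−366 (one year; includes Feb 29, 1640) → Mar 8, 1639 (3233 left).
−365 (one year) → Mar 8, 1638 (2868 left).
−365 (one year) → Mar 8, 1637 (2503 left).
−365 (one year) → Mar 8, 1636 (2138 left).
−366 (one year; includes Feb 29, 1636) → Mar 8, 1635 (1772 left).
−365 (one year) → Mar 8, 1634 (1407 left).
−365 (one year) → Mar 8, 1633 (1042 left).
−365 (one year) → Mar 8, 1632 (677 left).
−366 (one year; includes Feb 29, 1632) → Mar 8, 1631 (311 left).
−8 → Feb 28, 1631 (end of Feb, 28 days; 303 left).
−28 → Jan 31, 1631 (end of Jan, 31 days; 275 left).
−31 → Dec 31, 1630 (end of Dec, 31 days; 244 left).
−31 → Nov 30, 1630 (end of Nov, 30 days; 213 left).
−30 → Oct 31, 1630 (end of Oct, 31 days; 183 left).
−31 → Sep 30, 1630 (end of Sep, 30 days; 152 left).
−30 → Aug 31, 1630 (end of Aug, 31 days; 122 left).
−31 → Jul 31, 1630 (end of Jul, 31 days; 91 left).
−31 → Jun 30, 1630 (end of Jun, 30 days; 60 left).
−30 → May 31, 1630 (end of May, 31 days; 30 left).
−30 → May 1, 1630.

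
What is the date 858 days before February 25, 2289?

October 21, 2286

−366 (one year; includes Feb 29, 2288) → Feb 25, 2288 (492 left).
−365 (one year) → Feb 25, 2287 (127 left).
−25 → Jan 31, 2287 (end of Jan, 31 days; 102 left).
−31 → Dec 31, 2286 (end of Dec, 31 days; 71 left).
−31 → Nov 30, 2286 (end of Nov, 30 days; 40 left).
−30 → Oct 31, 2286 (end of Oct, 31 days; 10 left).
−10 → Oct 21, 2286.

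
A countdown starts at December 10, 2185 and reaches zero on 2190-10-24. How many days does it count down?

1779

Dec 10, 2185 → Dec 10, 2186: 365 days.
Dec 10, 2186 → Dec 10, 2187: 365 days.
Dec 10, 2187 → Dec 10, 2188: 366 days (Feb 29, 2188 is in that span).
Dec 10, 2188 → Dec 10, 2189: 365 days.
Dec 10, 2189 → Jan 10, 2190: 31 days (December has 31).
Jan 10, 2190 → Feb 10, 2190: 31 days (January has 31).
Feb 10, 2190 → Mar 10, 2190: 28 days (February has 28).
Mar 10, 2190 → Apr 10, 2190: 31 days (March has 31).
Apr 10, 2190 → May 10, 2190: 30 days (April has 30).
May 10, 2190 → Jun 10, 2190: 31 days (May has 31).
Jun 10, 2190 → Jul 10, 2190: 30 days (June has 30).
Jul 10, 2190 → Aug 10, 2190: 31 days (July has 31).
Aug 10, 2190 → Sep 10, 2190: 31 days (August has 31).
Sep 10, 2190 → Oct 10, 2190: 30 days (September has 30).
Oct 10, 2190 → Oct 24, 2190: 14 days.
Total: 1779 days.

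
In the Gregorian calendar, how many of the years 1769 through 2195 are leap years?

103

Multiples of 4 in [1769,2195]: 106.
Of those, multiples of 100: 4 (not leap unless ÷400).
Multiples of 400: 1.
Leap years = 106 − 4 + 1 = 103.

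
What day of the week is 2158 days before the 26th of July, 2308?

Friday

First find the weekday of Jul 26, 2308. Doomsday rule: the anchor day for the 2300s is Wednesday. For year 08: 8÷12 = 0 r 8, and 8÷4 = 2, so 0+8+2 = 10.
Wednesday + 10 ≡ Saturday — that's 2308's doomsday.
In July the doomsday date is Jul 11.
Jul 26 is 15 days after Jul 11; 15 mod 7 = 1, so Saturday + 1 = Sunday.
2158 mod 7 = 2, so 2158 days before a Sunday is Sunday − 2 = Friday.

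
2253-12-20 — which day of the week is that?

Doomsday rule: the anchor day for the 2200s is Friday. For year 53: 53÷12 = 4 r 5, and 5÷4 = 1, so 4+5+1 = 10.
Friday + 10 ≡ Monday — that's 2253's doomsday.
In December the doomsday date is Dec 12.
Dec 20 is 8 days after Dec 12; 8 mod 7 = 1, so Monday + 1 = Tuesday.

Tuesday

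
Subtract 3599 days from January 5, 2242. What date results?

−365 (one year) → Jan 5, 2241 (3234 left).
−366 (one year; includes Feb 29, 2240) → Jan 5, 2240 (2868 left).
−365 (one year) → Jan 5, 2239 (2503 left).
−365 (one year) → Jan 5, 2238 (2138 left).
−365 (one year) → Jan 5, 2237 (1773 left).
−366 (one year; includes Feb 29, 2236) → Jan 5, 2236 (1407 left).
−365 (one year) → Jan 5, 2235 (1042 left).
−365 (one year) → Jan 5, 2234 (677 left).
−365 (one year) → Jan 5, 2233 (312 left).
−5 → Dec 31, 2232 (end of Dec, 31 days; 307 left).
−31 → Nov 30, 2232 (end of Nov, 30 days; 276 left).
−30 → Oct 31, 2232 (end of Oct, 31 days; 246 left).
−31 → Sep 30, 2232 (end of Sep, 30 days; 215 left).
−30 → Aug 31, 2232 (end of Aug, 31 days; 185 left).
−31 → Jul 31, 2232 (end of Jul, 31 days; 154 left).
−31 → Jun 30, 2232 (end of Jun, 30 days; 123 left).
−30 → May 31, 2232 (end of May, 31 days; 93 left).
−31 → Apr 30, 2232 (end of Apr, 30 days; 62 left).
−30 → Mar 31, 2232 (end of Mar, 31 days; 32 left).
−31 → Feb 29, 2232 (end of Feb, 29 days; 1 left).
−1 → Feb 28, 2232.

February 28, 2232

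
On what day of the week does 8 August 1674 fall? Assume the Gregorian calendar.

Wednesday

Doomsday rule: the anchor day for the 1600s is Tuesday. For year 74: 74÷12 = 6 r 2, and 2÷4 = 0, so 6+2+0 = 8.
Tuesday + 8 ≡ Wednesday — that's 1674's doomsday.
In August the doomsday date is Aug 8.
Aug 8 is the doomsday itself: Wednesday.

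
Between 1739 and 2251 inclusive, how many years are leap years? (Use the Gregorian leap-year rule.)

124

Multiples of 4 in [1739,2251]: 128.
Of those, multiples of 100: 5 (not leap unless ÷400).
Multiples of 400: 1.
Leap years = 128 − 5 + 1 = 124.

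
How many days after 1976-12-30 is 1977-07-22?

Dec 30, 1976 → Jan 30, 1977: 31 days (December has 31).
Jan 30, 1977 → Feb 28, 1977: 29 days (January has 31).
Feb 28, 1977 → Mar 28, 1977: 28 days (February has 28).
Mar 28, 1977 → Apr 28, 1977: 31 days (March has 31).
Apr 28, 1977 → May 28, 1977: 30 days (April has 30).
May 28, 1977 → Jun 28, 1977: 31 days (May has 31).
Jun 28, 1977 → Jul 22, 1977: 24 days.
Total: 204 days.

204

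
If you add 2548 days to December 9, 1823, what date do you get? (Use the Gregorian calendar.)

+366 (one year; includes Feb 29, 1824) → Dec 9, 1824 (2182 left).
+365 (one year) → Dec 9, 1825 (1817 left).
+365 (one year) → Dec 9, 1826 (1452 left).
+365 (one year) → Dec 9, 1827 (1087 left).
+366 (one year; includes Feb 29, 1828) → Dec 9, 1828 (721 left).
+365 (one year) → Dec 9, 1829 (356 left).
Dec has 31 days: +23 → Jan 1, 1830 (333 left).
Jan has 31 days: +31 → Feb 1, 1830 (302 left).
Feb has 28 days: +28 → Mar 1, 1830 (274 left).
Mar has 31 days: +31 → Apr 1, 1830 (243 left).
Apr has 30 days: +30 → May 1, 1830 (213 left).
May has 31 days: +31 → Jun 1, 1830 (182 left).
Jun has 30 days: +30 → Jul 1, 1830 (152 left).
Jul has 31 days: +31 → Aug 1, 1830 (121 left).
Aug has 31 days: +31 → Sep 1, 1830 (90 left).
Sep has 30 days: +30 → Oct 1, 1830 (60 left).
Oct has 31 days: +31 → Nov 1, 1830 (29 left).
+29 → Nov 30, 1830.

November 30, 1830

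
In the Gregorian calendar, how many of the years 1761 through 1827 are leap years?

15

Multiples of 4 in [1761,1827]: 16.
Of those, multiples of 100: 1 (not leap unless ÷400).
Multiples of 400: 0.
Leap years = 16 − 1 + 0 = 15.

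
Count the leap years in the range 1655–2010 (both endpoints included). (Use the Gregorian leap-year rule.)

Multiples of 4 in [1655,2010]: 89.
Of those, multiples of 100: 4 (not leap unless ÷400).
Multiples of 400: 1.
Leap years = 89 − 4 + 1 = 86.

86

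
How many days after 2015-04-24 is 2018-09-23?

1248

Apr 24, 2015 → Apr 24, 2016: 366 days (Feb 29, 2016 is in that span).
Apr 24, 2016 → Apr 24, 2017: 365 days.
Apr 24, 2017 → Apr 24, 2018: 365 days.
Apr 24, 2018 → May 24, 2018: 30 days (April has 30).
May 24, 2018 → Jun 24, 2018: 31 days (May has 31).
Jun 24, 2018 → Jul 24, 2018: 30 days (June has 30).
Jul 24, 2018 → Aug 24, 2018: 31 days (July has 31).
Aug 24, 2018 → Sep 23, 2018: 30 days.
Total: 1248 days.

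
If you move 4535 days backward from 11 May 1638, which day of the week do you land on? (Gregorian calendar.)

Wednesday

May 11, 1638 is a Tuesday.
4535 mod 7 = 6, so 4535 days before a Tuesday is Tuesday − 6 = Wednesday.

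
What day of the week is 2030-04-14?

Doomsday rule: the anchor day for the 2000s is Tuesday. For year 30: 30÷12 = 2 r 6, and 6÷4 = 1, so 2+6+1 = 9.
Tuesday + 9 ≡ Thursday — that's 2030's doomsday.
In April the doomsday date is Apr 4.
Apr 14 is 10 days after Apr 4; 10 mod 7 = 3, so Thursday + 3 = Sunday.

Sunday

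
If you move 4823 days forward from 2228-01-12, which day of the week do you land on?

Saturday

Jan 12, 2228 is a Saturday.
4823 mod 7 = 0, so 4823 days after a Saturday is Saturday + 0 = Saturday.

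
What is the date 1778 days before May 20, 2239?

−365 (one year) → May 20, 2238 (1413 left).
−365 (one year) → May 20, 2237 (1048 left).
−365 (one year) → May 20, 2236 (683 left).
−366 (one year; includes Feb 29, 2236) → May 20, 2235 (317 left).
−20 → Apr 30, 2235 (end of Apr, 30 days; 297 left).
−30 → Mar 31, 2235 (end of Mar, 31 days; 267 left).
−31 → Feb 28, 2235 (end of Feb, 28 days; 236 left).
−28 → Jan 31, 2235 (end of Jan, 31 days; 208 left).
−31 → Dec 31, 2234 (end of Dec, 31 days; 177 left).
−31 → Nov 30, 2234 (end of Nov, 30 days; 146 left).
−30 → Oct 31, 2234 (end of Oct, 31 days; 116 left).
−31 → Sep 30, 2234 (end of Sep, 30 days; 85 left).
−30 → Aug 31, 2234 (end of Aug, 31 days; 55 left).
−31 → Jul 31, 2234 (end of Jul, 31 days; 24 left).
−24 → Jul 7, 2234.

July 7, 2234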